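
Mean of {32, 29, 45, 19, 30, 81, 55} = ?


Sum = 32 + 29 + 45 + 19 + 30 + 81 + 55 = 291
n = 7
Mean = 291/7 = 41.5714

Mean = 41.5714


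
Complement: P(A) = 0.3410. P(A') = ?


P(not A) = 1 - 0.3410 = 0.6590

P(not A) = 0.6590


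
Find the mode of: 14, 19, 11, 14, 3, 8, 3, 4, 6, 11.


Frequencies: 3:2, 4:1, 6:1, 8:1, 11:2, 14:2, 19:1
Max frequency = 2
Mode = 3, 11, 14

Mode = 3, 11, 14


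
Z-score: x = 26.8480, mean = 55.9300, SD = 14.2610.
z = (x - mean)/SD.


z = (26.8480 - 55.9300)/14.2610
= -29.0820/14.2610
= -2.0393

z = -2.0393


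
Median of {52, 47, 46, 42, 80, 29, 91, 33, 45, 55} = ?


Sorted: 29, 33, 42, 45, 46, 47, 52, 55, 80, 91
n = 10 (even)
Middle values: 46 and 47
Median = (46+47)/2 = 46.5000

Median = 46.5000


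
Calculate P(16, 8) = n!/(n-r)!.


P(16,8) = 16!/8!
= 20922789888000/40320
= 518918400

P(16,8) = 518918400


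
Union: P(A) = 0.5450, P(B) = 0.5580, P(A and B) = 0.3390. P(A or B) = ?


P(A∪B) = 0.5450 + 0.5580 - 0.3390
= 1.1030 - 0.3390
= 0.7640

P(A∪B) = 0.7640


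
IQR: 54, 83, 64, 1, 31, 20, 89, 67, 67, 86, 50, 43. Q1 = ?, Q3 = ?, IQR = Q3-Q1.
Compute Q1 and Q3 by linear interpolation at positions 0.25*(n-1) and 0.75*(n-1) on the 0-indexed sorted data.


Sorted: 1, 20, 31, 43, 50, 54, 64, 67, 67, 83, 86, 89
Q1 (25th %ile) = 40.0000
Q3 (75th %ile) = 71.0000
IQR = 71.0000 - 40.0000 = 31.0000

IQR = 31.0000


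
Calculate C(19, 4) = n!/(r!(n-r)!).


C(19,4) = 19!/(4! × 15!)
= 121645100408832000/(24 × 1307674368000)
= 3876

C(19,4) = 3876


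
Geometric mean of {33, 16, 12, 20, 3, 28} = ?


Product = 33 × 16 × 12 × 20 × 3 × 28 = 10644480
GM = 10644480^(1/6) = 14.8316

GM = 14.8316


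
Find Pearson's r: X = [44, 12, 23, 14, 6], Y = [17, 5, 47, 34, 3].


Mean X = 19.8000, Mean Y = 21.2000
SD X = 13.272528, SD Y = 16.975276
Cov = 56.840000
r = 56.840000/(13.272528*16.975276) = 0.2523

r = 0.2523


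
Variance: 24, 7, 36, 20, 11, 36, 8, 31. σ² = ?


Mean = 21.6250
Squared deviations: 5.6406, 213.8906, 206.6406, 2.6406, 112.8906, 206.6406, 185.6406, 87.8906
Sum = 1021.8750
Variance = 1021.8750/8 = 127.7344

Variance = 127.7344


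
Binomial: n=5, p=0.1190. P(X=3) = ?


C(5,3) = 10
p^3 = 0.001685
(1-p)^2 = 0.776161
P = 10 * 0.001685 * 0.776161 = 0.0131

P(X=3) = 0.0131


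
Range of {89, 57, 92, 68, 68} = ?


Max = 92, Min = 57
Range = 92 - 57 = 35

Range = 35


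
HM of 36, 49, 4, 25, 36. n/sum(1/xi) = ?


Sum of reciprocals = 1/36 + 1/49 + 1/4 + 1/25 + 1/36 = 0.365964
HM = 5/0.365964 = 13.6626

HM = 13.6626


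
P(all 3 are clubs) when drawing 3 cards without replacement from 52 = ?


P(all clubs) = (13/52) × (12/51) × (11/50)
= 0.0129

P = 0.0129


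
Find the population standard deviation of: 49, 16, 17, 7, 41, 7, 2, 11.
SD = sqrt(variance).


Mean = 18.7500
Variance = 254.6875
SD = sqrt(254.6875) = 15.9589

SD = 15.9589


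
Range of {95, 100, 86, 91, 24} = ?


Max = 100, Min = 24
Range = 100 - 24 = 76

Range = 76


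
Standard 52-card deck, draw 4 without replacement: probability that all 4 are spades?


P(all spades) = (13/52) × (12/51) × (11/50) × (10/49)
= 0.0026

P = 0.0026


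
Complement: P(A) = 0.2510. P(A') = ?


P(not A) = 1 - 0.2510 = 0.7490

P(not A) = 0.7490


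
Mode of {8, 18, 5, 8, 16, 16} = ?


Frequencies: 5:1, 8:2, 16:2, 18:1
Max frequency = 2
Mode = 8, 16

Mode = 8, 16


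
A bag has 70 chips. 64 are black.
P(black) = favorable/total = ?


P = 64/70 = 0.9143

P = 0.9143


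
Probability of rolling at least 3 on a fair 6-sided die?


Favorable outcomes (roll ≥ 3): 4
Total outcomes = 6
P = 4/6 = 0.6667

P = 0.6667


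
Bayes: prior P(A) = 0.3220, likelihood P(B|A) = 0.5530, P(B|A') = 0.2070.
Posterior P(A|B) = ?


P(B) = P(B|A)*P(A) + P(B|A')*P(A')
= 0.5530*0.3220 + 0.2070*0.6780
= 0.178066 + 0.140346 = 0.318412
P(A|B) = 0.178066/0.318412 = 0.5592

P(A|B) = 0.5592


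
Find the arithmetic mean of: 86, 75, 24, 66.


Sum = 86 + 75 + 24 + 66 = 251
n = 4
Mean = 251/4 = 62.7500

Mean = 62.7500


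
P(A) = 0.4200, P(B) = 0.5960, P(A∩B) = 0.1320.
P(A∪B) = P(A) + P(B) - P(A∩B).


P(A∪B) = 0.4200 + 0.5960 - 0.1320
= 1.0160 - 0.1320
= 0.8840

P(A∪B) = 0.8840


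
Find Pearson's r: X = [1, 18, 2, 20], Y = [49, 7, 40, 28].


Mean X = 10.2500, Mean Y = 31.0000
SD X = 8.785642, SD Y = 15.732133
Cov = -114.000000
r = -114.000000/(8.785642*15.732133) = -0.8248

r = -0.8248


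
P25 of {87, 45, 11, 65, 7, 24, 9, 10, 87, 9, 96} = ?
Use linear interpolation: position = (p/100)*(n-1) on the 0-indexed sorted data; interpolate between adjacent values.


Sorted: 7, 9, 9, 10, 11, 24, 45, 65, 87, 87, 96
n = 11
Index = 25/100 * 10 = 2.5000
Lower = data[2] = 9, Upper = data[3] = 10
P25 = 9 + 0.5000*(1) = 9.5000

P25 = 9.5000


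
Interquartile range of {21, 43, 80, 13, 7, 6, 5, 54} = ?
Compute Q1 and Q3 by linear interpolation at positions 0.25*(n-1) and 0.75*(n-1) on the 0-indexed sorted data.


Sorted: 5, 6, 7, 13, 21, 43, 54, 80
Q1 (25th %ile) = 6.7500
Q3 (75th %ile) = 45.7500
IQR = 45.7500 - 6.7500 = 39.0000

IQR = 39.0000


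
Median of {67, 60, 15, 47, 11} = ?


Sorted: 11, 15, 47, 60, 67
n = 5 (odd)
Middle value = 47

Median = 47


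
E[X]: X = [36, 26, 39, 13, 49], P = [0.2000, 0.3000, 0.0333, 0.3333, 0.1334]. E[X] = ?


E[X] = 36*0.2000 + 26*0.3000 + 39*0.0333 + 13*0.3333 + 49*0.1334
= 7.2000 + 7.8000 + 1.2987 + 4.3329 + 6.5366
= 27.1682

E[X] = 27.1682


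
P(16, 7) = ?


P(16,7) = 16!/9!
= 20922789888000/362880
= 57657600

P(16,7) = 57657600


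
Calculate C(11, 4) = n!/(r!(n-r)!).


C(11,4) = 11!/(4! × 7!)
= 39916800/(24 × 5040)
= 330

C(11,4) = 330


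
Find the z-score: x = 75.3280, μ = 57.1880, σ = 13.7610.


z = (75.3280 - 57.1880)/13.7610
= 18.1400/13.7610
= 1.3182

z = 1.3182


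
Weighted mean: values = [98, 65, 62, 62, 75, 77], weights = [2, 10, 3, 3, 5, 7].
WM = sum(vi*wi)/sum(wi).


Numerator = 98*2 + 65*10 + 62*3 + 62*3 + 75*5 + 77*7 = 2132
Denominator = 2 + 10 + 3 + 3 + 5 + 7 = 30
WM = 2132/30 = 71.0667

WM = 71.0667


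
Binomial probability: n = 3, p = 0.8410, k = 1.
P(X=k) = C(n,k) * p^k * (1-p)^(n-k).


C(3,1) = 3
p^1 = 0.841000
(1-p)^2 = 0.025281
P = 3 * 0.841000 * 0.025281 = 0.0638

P(X=1) = 0.0638


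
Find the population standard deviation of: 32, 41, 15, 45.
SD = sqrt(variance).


Mean = 33.2500
Variance = 133.1875
SD = sqrt(133.1875) = 11.5407

SD = 11.5407


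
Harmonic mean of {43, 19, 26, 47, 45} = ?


Sum of reciprocals = 1/43 + 1/19 + 1/26 + 1/47 + 1/45 = 0.157848
HM = 5/0.157848 = 31.6761

HM = 31.6761


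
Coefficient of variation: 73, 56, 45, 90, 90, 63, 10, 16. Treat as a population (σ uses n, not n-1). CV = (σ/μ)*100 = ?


Mean = 55.3750
SD = 28.4690
CV = (28.4690/55.3750)*100 = 51.4113%

CV = 51.4113%


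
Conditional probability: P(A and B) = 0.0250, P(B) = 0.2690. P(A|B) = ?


P(A|B) = 0.0250/0.2690 = 0.0929

P(A|B) = 0.0929


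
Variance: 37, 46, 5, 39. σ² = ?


Mean = 31.7500
Squared deviations: 27.5625, 203.0625, 715.5625, 52.5625
Sum = 998.7500
Variance = 998.7500/4 = 249.6875

Variance = 249.6875


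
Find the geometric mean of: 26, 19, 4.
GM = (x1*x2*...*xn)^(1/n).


Product = 26 × 19 × 4 = 1976
GM = 1976^(1/3) = 12.5486

GM = 12.5486


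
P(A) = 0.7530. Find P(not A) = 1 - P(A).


P(not A) = 1 - 0.7530 = 0.2470

P(not A) = 0.2470


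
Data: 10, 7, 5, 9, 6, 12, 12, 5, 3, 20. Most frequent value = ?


Frequencies: 3:1, 5:2, 6:1, 7:1, 9:1, 10:1, 12:2, 20:1
Max frequency = 2
Mode = 5, 12

Mode = 5, 12


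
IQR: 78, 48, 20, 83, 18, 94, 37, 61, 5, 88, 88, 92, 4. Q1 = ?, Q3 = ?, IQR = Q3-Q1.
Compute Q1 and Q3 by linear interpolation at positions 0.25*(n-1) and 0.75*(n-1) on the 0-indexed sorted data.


Sorted: 4, 5, 18, 20, 37, 48, 61, 78, 83, 88, 88, 92, 94
Q1 (25th %ile) = 20.0000
Q3 (75th %ile) = 88.0000
IQR = 88.0000 - 20.0000 = 68.0000

IQR = 68.0000


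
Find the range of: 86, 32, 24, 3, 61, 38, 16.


Max = 86, Min = 3
Range = 86 - 3 = 83

Range = 83


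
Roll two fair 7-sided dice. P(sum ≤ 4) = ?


Total outcomes = 7×7 = 49
Favorable (sum ≤ 4): 6
P = 6/49 = 0.1224

P = 0.1224


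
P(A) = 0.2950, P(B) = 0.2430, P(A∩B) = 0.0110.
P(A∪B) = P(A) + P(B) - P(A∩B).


P(A∪B) = 0.2950 + 0.2430 - 0.0110
= 0.5380 - 0.0110
= 0.5270

P(A∪B) = 0.5270


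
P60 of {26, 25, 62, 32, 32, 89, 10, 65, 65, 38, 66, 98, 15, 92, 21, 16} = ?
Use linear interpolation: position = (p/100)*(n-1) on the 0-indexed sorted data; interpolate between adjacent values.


Sorted: 10, 15, 16, 21, 25, 26, 32, 32, 38, 62, 65, 65, 66, 89, 92, 98
n = 16
Index = 60/100 * 15 = 9.0000
Lower = data[9] = 62, Upper = data[10] = 65
P60 = 62 + 0*(3) = 62.0000

P60 = 62.0000


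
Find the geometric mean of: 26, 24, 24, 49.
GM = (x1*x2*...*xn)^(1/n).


Product = 26 × 24 × 24 × 49 = 733824
GM = 733824^(1/4) = 29.2683

GM = 29.2683


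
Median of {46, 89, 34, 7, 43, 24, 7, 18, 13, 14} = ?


Sorted: 7, 7, 13, 14, 18, 24, 34, 43, 46, 89
n = 10 (even)
Middle values: 18 and 24
Median = (18+24)/2 = 21.0000

Median = 21.0000


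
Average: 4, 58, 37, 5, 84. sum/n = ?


Sum = 4 + 58 + 37 + 5 + 84 = 188
n = 5
Mean = 188/5 = 37.6000

Mean = 37.6000


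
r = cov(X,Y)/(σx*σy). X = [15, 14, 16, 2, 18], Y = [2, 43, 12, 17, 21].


Mean X = 13.0000, Mean Y = 19.0000
SD X = 5.656854, SD Y = 13.579396
Cov = 0.200000
r = 0.200000/(5.656854*13.579396) = 0.0026

r = 0.0026


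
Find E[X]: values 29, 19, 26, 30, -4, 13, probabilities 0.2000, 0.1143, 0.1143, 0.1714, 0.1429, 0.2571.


E[X] = 29*0.2000 + 19*0.1143 + 26*0.1143 + 30*0.1714 - 4*0.1429 + 13*0.2571
= 5.8000 + 2.1717 + 2.9718 + 5.1420 - 0.5716 + 3.3423
= 18.8562

E[X] = 18.8562


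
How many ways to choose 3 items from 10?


C(10,3) = 10!/(3! × 7!)
= 3628800/(6 × 5040)
= 120

C(10,3) = 120


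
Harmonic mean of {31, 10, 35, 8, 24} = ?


Sum of reciprocals = 1/31 + 1/10 + 1/35 + 1/8 + 1/24 = 0.327496
HM = 5/0.327496 = 15.2674

HM = 15.2674


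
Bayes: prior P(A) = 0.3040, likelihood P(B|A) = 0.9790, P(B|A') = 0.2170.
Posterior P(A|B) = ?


P(B) = P(B|A)*P(A) + P(B|A')*P(A')
= 0.9790*0.3040 + 0.2170*0.6960
= 0.297616 + 0.151032 = 0.448648
P(A|B) = 0.297616/0.448648 = 0.6634

P(A|B) = 0.6634


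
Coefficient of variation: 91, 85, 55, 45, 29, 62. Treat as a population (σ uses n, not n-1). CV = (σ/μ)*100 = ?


Mean = 61.1667
SD = 21.5748
CV = (21.5748/61.1667)*100 = 35.2722%

CV = 35.2722%


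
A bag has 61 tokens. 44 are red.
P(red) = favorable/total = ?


P = 44/61 = 0.7213

P = 0.7213


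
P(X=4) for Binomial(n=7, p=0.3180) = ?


C(7,4) = 35
p^4 = 0.010226
(1-p)^3 = 0.317215
P = 35 * 0.010226 * 0.317215 = 0.1135

P(X=4) = 0.1135


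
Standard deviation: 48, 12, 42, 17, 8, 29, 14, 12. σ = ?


Mean = 22.7500
Variance = 200.6875
SD = sqrt(200.6875) = 14.1664

SD = 14.1664


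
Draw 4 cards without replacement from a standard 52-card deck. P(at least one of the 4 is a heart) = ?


P(at least one) = 1 - P(none)
P(none) = (39/52) × (38/51) × (37/50) × (36/49) = 0.303818
P(at least one) = 1 - 0.303818 = 0.6962

P = 0.6962


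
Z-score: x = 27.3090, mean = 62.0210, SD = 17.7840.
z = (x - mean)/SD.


z = (27.3090 - 62.0210)/17.7840
= -34.7120/17.7840
= -1.9519

z = -1.9519


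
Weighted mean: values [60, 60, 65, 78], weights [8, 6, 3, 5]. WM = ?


Numerator = 60*8 + 60*6 + 65*3 + 78*5 = 1425
Denominator = 8 + 6 + 3 + 5 = 22
WM = 1425/22 = 64.7727

WM = 64.7727


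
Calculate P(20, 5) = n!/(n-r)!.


P(20,5) = 20!/15!
= 2432902008176640000/1307674368000
= 1860480

P(20,5) = 1860480


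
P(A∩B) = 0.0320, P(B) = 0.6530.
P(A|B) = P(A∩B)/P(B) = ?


P(A|B) = 0.0320/0.6530 = 0.0490

P(A|B) = 0.0490


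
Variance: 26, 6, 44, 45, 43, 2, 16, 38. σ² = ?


Mean = 27.5000
Squared deviations: 2.2500, 462.2500, 272.2500, 306.2500, 240.2500, 650.2500, 132.2500, 110.2500
Sum = 2176.0000
Variance = 2176.0000/8 = 272.0000

Variance = 272.0000


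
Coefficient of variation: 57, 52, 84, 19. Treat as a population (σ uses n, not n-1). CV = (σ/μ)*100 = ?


Mean = 53.0000
SD = 23.0976
CV = (23.0976/53.0000)*100 = 43.5804%

CV = 43.5804%


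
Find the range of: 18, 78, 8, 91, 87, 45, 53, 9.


Max = 91, Min = 8
Range = 91 - 8 = 83

Range = 83


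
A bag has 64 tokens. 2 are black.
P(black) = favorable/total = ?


P = 2/64 = 0.0312

P = 0.0312


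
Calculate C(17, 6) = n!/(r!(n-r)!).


C(17,6) = 17!/(6! × 11!)
= 355687428096000/(720 × 39916800)
= 12376

C(17,6) = 12376


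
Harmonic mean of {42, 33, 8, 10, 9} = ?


Sum of reciprocals = 1/42 + 1/33 + 1/8 + 1/10 + 1/9 = 0.390224
HM = 5/0.390224 = 12.8132

HM = 12.8132


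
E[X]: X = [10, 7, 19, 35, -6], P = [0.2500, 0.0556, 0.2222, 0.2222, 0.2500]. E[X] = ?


E[X] = 10*0.2500 + 7*0.0556 + 19*0.2222 + 35*0.2222 - 6*0.2500
= 2.5000 + 0.3892 + 4.2218 + 7.7770 - 1.5000
= 13.3880

E[X] = 13.3880


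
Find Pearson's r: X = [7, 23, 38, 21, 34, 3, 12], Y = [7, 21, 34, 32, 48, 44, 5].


Mean X = 19.7143, Mean Y = 27.2857
SD X = 12.255777, SD Y = 15.690892
Cov = 79.224490
r = 79.224490/(12.255777*15.690892) = 0.4120

r = 0.4120


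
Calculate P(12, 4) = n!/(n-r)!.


P(12,4) = 12!/8!
= 479001600/40320
= 11880

P(12,4) = 11880


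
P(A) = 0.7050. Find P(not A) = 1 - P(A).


P(not A) = 1 - 0.7050 = 0.2950

P(not A) = 0.2950


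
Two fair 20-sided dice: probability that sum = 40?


Total outcomes = 20×20 = 400
Favorable (sum = 40): 1
P = 1/400 = 0.0025

P = 0.0025


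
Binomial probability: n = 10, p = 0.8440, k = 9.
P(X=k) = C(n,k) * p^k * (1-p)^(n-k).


C(10,9) = 10
p^9 = 0.217311
(1-p)^1 = 0.156000
P = 10 * 0.217311 * 0.156000 = 0.3390

P(X=9) = 0.3390


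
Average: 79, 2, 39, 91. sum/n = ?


Sum = 79 + 2 + 39 + 91 = 211
n = 4
Mean = 211/4 = 52.7500

Mean = 52.7500


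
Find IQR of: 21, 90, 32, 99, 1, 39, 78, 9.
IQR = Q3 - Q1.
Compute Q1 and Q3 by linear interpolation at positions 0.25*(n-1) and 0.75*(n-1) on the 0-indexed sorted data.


Sorted: 1, 9, 21, 32, 39, 78, 90, 99
Q1 (25th %ile) = 18.0000
Q3 (75th %ile) = 81.0000
IQR = 81.0000 - 18.0000 = 63.0000

IQR = 63.0000


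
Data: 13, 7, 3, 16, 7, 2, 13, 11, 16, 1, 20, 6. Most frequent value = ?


Frequencies: 1:1, 2:1, 3:1, 6:1, 7:2, 11:1, 13:2, 16:2, 20:1
Max frequency = 2
Mode = 7, 13, 16

Mode = 7, 13, 16


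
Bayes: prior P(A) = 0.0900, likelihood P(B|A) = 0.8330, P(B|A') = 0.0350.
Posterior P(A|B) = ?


P(B) = P(B|A)*P(A) + P(B|A')*P(A')
= 0.8330*0.0900 + 0.0350*0.9100
= 0.074970 + 0.031850 = 0.106820
P(A|B) = 0.074970/0.106820 = 0.7018

P(A|B) = 0.7018


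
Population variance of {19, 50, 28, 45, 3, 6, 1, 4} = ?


Mean = 19.5000
Squared deviations: 0.2500, 930.2500, 72.2500, 650.2500, 272.2500, 182.2500, 342.2500, 240.2500
Sum = 2690.0000
Variance = 2690.0000/8 = 336.2500

Variance = 336.2500


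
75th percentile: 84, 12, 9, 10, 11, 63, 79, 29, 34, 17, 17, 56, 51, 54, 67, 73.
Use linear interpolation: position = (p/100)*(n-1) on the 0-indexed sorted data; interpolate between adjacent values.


Sorted: 9, 10, 11, 12, 17, 17, 29, 34, 51, 54, 56, 63, 67, 73, 79, 84
n = 16
Index = 75/100 * 15 = 11.2500
Lower = data[11] = 63, Upper = data[12] = 67
P75 = 63 + 0.2500*(4) = 64.0000

P75 = 64.0000


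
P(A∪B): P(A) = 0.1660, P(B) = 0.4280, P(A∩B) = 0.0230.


P(A∪B) = 0.1660 + 0.4280 - 0.0230
= 0.5940 - 0.0230
= 0.5710

P(A∪B) = 0.5710


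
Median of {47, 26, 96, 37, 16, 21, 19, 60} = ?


Sorted: 16, 19, 21, 26, 37, 47, 60, 96
n = 8 (even)
Middle values: 26 and 37
Median = (26+37)/2 = 31.5000

Median = 31.5000


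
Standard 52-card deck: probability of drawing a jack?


4 jacks in 52 cards
P = 4/52 = 0.0769

P = 0.0769


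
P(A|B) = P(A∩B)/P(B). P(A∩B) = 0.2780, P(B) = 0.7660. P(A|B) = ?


P(A|B) = 0.2780/0.7660 = 0.3629

P(A|B) = 0.3629


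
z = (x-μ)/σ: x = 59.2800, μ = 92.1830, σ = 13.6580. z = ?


z = (59.2800 - 92.1830)/13.6580
= -32.9030/13.6580
= -2.4091

z = -2.4091


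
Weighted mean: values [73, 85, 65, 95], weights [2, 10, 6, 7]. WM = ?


Numerator = 73*2 + 85*10 + 65*6 + 95*7 = 2051
Denominator = 2 + 10 + 6 + 7 = 25
WM = 2051/25 = 82.0400

WM = 82.0400


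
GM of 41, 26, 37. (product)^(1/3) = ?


Product = 41 × 26 × 37 = 39442
GM = 39442^(1/3) = 34.0397

GM = 34.0397


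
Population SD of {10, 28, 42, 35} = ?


Mean = 28.7500
Variance = 141.6875
SD = sqrt(141.6875) = 11.9033

SD = 11.9033


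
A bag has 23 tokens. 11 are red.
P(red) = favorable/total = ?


P = 11/23 = 0.4783

P = 0.4783


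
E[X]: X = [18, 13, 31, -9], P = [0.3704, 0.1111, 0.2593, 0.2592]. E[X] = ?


E[X] = 18*0.3704 + 13*0.1111 + 31*0.2593 - 9*0.2592
= 6.6672 + 1.4443 + 8.0383 - 2.3328
= 13.8170

E[X] = 13.8170


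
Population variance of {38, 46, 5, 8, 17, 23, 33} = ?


Mean = 24.2857
Squared deviations: 188.0816, 471.5102, 371.9388, 265.2245, 53.0816, 1.6531, 75.9388
Sum = 1427.4286
Variance = 1427.4286/7 = 203.9184

Variance = 203.9184


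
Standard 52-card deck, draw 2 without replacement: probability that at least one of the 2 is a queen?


P(at least one) = 1 - P(none)
P(none) = (48/52) × (47/51) = 0.850679
P(at least one) = 1 - 0.850679 = 0.1493

P = 0.1493


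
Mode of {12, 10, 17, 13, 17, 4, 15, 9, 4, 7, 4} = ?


Frequencies: 4:3, 7:1, 9:1, 10:1, 12:1, 13:1, 15:1, 17:2
Max frequency = 3
Mode = 4

Mode = 4


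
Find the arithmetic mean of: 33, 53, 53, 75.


Sum = 33 + 53 + 53 + 75 = 214
n = 4
Mean = 214/4 = 53.5000

Mean = 53.5000


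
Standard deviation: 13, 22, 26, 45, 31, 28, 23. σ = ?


Mean = 26.8571
Variance = 82.6939
SD = sqrt(82.6939) = 9.0936

SD = 9.0936


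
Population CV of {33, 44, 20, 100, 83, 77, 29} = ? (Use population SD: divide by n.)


Mean = 55.1429
SD = 28.7821
CV = (28.7821/55.1429)*100 = 52.1955%

CV = 52.1955%


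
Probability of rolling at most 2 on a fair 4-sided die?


Favorable outcomes (roll ≤ 2): 2
Total outcomes = 4
P = 2/4 = 0.5000

P = 0.5000


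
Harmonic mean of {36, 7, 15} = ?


Sum of reciprocals = 1/36 + 1/7 + 1/15 = 0.237302
HM = 3/0.237302 = 12.6421

HM = 12.6421


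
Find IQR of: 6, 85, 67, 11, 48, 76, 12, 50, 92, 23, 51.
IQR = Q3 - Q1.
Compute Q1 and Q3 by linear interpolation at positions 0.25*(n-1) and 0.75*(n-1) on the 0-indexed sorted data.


Sorted: 6, 11, 12, 23, 48, 50, 51, 67, 76, 85, 92
Q1 (25th %ile) = 17.5000
Q3 (75th %ile) = 71.5000
IQR = 71.5000 - 17.5000 = 54.0000

IQR = 54.0000


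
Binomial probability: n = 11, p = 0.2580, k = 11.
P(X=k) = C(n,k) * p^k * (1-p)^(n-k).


C(11,11) = 1
p^11 = 3.371450e-07
(1-p)^0 = 1.000000
P = 1 * 3.371450e-07 * 1.000000 = 3.3715e-07

P(X=11) = 3.3715e-07


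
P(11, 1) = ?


P(11,1) = 11!/10!
= 39916800/3628800
= 11

P(11,1) = 11


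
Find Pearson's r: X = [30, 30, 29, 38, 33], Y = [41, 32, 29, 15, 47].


Mean X = 32.0000, Mean Y = 32.8000
SD X = 3.286335, SD Y = 10.961752
Cov = -19.200000
r = -19.200000/(3.286335*10.961752) = -0.5330

r = -0.5330


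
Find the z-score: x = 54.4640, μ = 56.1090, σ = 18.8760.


z = (54.4640 - 56.1090)/18.8760
= -1.6450/18.8760
= -0.0871

z = -0.0871


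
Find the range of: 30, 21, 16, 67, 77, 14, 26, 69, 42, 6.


Max = 77, Min = 6
Range = 77 - 6 = 71

Range = 71


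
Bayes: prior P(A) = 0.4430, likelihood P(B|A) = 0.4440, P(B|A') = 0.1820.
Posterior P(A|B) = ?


P(B) = P(B|A)*P(A) + P(B|A')*P(A')
= 0.4440*0.4430 + 0.1820*0.5570
= 0.196692 + 0.101374 = 0.298066
P(A|B) = 0.196692/0.298066 = 0.6599

P(A|B) = 0.6599


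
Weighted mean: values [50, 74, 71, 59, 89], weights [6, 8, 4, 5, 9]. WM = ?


Numerator = 50*6 + 74*8 + 71*4 + 59*5 + 89*9 = 2272
Denominator = 6 + 8 + 4 + 5 + 9 = 32
WM = 2272/32 = 71.0000

WM = 71.0000


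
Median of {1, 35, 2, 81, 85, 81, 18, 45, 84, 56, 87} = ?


Sorted: 1, 2, 18, 35, 45, 56, 81, 81, 84, 85, 87
n = 11 (odd)
Middle value = 56

Median = 56


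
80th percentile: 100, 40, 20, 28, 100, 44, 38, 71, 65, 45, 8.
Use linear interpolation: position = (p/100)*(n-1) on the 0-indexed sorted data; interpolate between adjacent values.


Sorted: 8, 20, 28, 38, 40, 44, 45, 65, 71, 100, 100
n = 11
Index = 80/100 * 10 = 8.0000
Lower = data[8] = 71, Upper = data[9] = 100
P80 = 71 + 0*(29) = 71.0000

P80 = 71.0000


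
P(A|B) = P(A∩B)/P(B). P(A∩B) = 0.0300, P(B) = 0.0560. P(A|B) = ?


P(A|B) = 0.0300/0.0560 = 0.5357

P(A|B) = 0.5357


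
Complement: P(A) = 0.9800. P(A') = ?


P(not A) = 1 - 0.9800 = 0.0200

P(not A) = 0.0200


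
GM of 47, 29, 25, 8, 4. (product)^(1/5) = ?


Product = 47 × 29 × 25 × 8 × 4 = 1090400
GM = 1090400^(1/5) = 16.1256

GM = 16.1256


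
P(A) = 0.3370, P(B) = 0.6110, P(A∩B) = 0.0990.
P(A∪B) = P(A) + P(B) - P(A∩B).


P(A∪B) = 0.3370 + 0.6110 - 0.0990
= 0.9480 - 0.0990
= 0.8490

P(A∪B) = 0.8490


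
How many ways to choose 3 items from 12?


C(12,3) = 12!/(3! × 9!)
= 479001600/(6 × 362880)
= 220

C(12,3) = 220


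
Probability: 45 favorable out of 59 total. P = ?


P = 45/59 = 0.7627

P = 0.7627


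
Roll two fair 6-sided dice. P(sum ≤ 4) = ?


Total outcomes = 6×6 = 36
Favorable (sum ≤ 4): 6
P = 6/36 = 0.1667

P = 0.1667


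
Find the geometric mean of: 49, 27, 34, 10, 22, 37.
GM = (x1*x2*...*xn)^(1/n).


Product = 49 × 27 × 34 × 10 × 22 × 37 = 366153480
GM = 366153480^(1/6) = 26.7471

GM = 26.7471


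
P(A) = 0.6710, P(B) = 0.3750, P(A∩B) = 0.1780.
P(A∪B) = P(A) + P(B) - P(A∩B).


P(A∪B) = 0.6710 + 0.3750 - 0.1780
= 1.0460 - 0.1780
= 0.8680

P(A∪B) = 0.8680


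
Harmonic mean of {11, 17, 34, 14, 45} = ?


Sum of reciprocals = 1/11 + 1/17 + 1/34 + 1/14 + 1/45 = 0.272795
HM = 5/0.272795 = 18.3288

HM = 18.3288


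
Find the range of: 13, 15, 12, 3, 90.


Max = 90, Min = 3
Range = 90 - 3 = 87

Range = 87


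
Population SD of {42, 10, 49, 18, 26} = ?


Mean = 29.0000
Variance = 212.0000
SD = sqrt(212.0000) = 14.5602

SD = 14.5602


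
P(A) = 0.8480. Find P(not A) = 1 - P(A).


P(not A) = 1 - 0.8480 = 0.1520

P(not A) = 0.1520


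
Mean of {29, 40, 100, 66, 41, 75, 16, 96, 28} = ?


Sum = 29 + 40 + 100 + 66 + 41 + 75 + 16 + 96 + 28 = 491
n = 9
Mean = 491/9 = 54.5556

Mean = 54.5556


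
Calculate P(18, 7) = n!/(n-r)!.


P(18,7) = 18!/11!
= 6402373705728000/39916800
= 160392960

P(18,7) = 160392960


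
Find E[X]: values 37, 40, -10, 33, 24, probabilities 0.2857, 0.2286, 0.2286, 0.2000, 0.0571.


E[X] = 37*0.2857 + 40*0.2286 - 10*0.2286 + 33*0.2000 + 24*0.0571
= 10.5709 + 9.1440 - 2.2860 + 6.6000 + 1.3704
= 25.3993

E[X] = 25.3993


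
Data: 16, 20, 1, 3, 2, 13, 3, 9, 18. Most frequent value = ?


Frequencies: 1:1, 2:1, 3:2, 9:1, 13:1, 16:1, 18:1, 20:1
Max frequency = 2
Mode = 3

Mode = 3


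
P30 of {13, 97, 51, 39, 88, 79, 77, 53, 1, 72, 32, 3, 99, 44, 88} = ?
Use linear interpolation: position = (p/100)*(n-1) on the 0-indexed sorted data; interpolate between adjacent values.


Sorted: 1, 3, 13, 32, 39, 44, 51, 53, 72, 77, 79, 88, 88, 97, 99
n = 15
Index = 30/100 * 14 = 4.2000
Lower = data[4] = 39, Upper = data[5] = 44
P30 = 39 + 0.2000*(5) = 40.0000

P30 = 40.0000


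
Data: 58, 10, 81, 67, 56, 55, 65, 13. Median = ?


Sorted: 10, 13, 55, 56, 58, 65, 67, 81
n = 8 (even)
Middle values: 56 and 58
Median = (56+58)/2 = 57.0000

Median = 57.0000


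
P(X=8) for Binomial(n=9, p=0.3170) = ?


C(9,8) = 9
p^8 = 0.000102
(1-p)^1 = 0.683000
P = 9 * 0.000102 * 0.683000 = 0.0006

P(X=8) = 0.0006


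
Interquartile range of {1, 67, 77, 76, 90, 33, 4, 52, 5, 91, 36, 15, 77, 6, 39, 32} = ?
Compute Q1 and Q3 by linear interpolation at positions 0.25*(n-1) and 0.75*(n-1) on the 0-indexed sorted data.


Sorted: 1, 4, 5, 6, 15, 32, 33, 36, 39, 52, 67, 76, 77, 77, 90, 91
Q1 (25th %ile) = 12.7500
Q3 (75th %ile) = 76.2500
IQR = 76.2500 - 12.7500 = 63.5000

IQR = 63.5000


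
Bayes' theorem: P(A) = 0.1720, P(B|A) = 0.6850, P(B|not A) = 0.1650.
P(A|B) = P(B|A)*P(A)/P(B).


P(B) = P(B|A)*P(A) + P(B|A')*P(A')
= 0.6850*0.1720 + 0.1650*0.8280
= 0.117820 + 0.136620 = 0.254440
P(A|B) = 0.117820/0.254440 = 0.4631

P(A|B) = 0.4631


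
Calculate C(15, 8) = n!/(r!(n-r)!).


C(15,8) = 15!/(8! × 7!)
= 1307674368000/(40320 × 5040)
= 6435

C(15,8) = 6435


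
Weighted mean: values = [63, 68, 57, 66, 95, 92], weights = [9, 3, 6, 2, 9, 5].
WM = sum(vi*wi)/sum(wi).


Numerator = 63*9 + 68*3 + 57*6 + 66*2 + 95*9 + 92*5 = 2560
Denominator = 9 + 3 + 6 + 2 + 9 + 5 = 34
WM = 2560/34 = 75.2941

WM = 75.2941


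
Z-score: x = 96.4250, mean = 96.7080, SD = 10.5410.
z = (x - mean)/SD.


z = (96.4250 - 96.7080)/10.5410
= -0.2830/10.5410
= -0.0268

z = -0.0268


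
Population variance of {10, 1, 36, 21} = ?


Mean = 17.0000
Squared deviations: 49.0000, 256.0000, 361.0000, 16.0000
Sum = 682.0000
Variance = 682.0000/4 = 170.5000

Variance = 170.5000


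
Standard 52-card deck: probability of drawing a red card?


26 red cards in 52 cards
P = 26/52 = 0.5000

P = 0.5000


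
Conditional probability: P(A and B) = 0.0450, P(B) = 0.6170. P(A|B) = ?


P(A|B) = 0.0450/0.6170 = 0.0729

P(A|B) = 0.0729


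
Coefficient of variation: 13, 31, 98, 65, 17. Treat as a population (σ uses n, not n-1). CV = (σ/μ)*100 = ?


Mean = 44.8000
SD = 32.2887
CV = (32.2887/44.8000)*100 = 72.0730%

CV = 72.0730%


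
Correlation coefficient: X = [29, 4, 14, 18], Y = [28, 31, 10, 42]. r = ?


Mean X = 16.2500, Mean Y = 27.7500
SD X = 8.954747, SD Y = 11.497282
Cov = 7.062500
r = 7.062500/(8.954747*11.497282) = 0.0686

r = 0.0686


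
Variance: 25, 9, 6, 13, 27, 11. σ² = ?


Mean = 15.1667
Squared deviations: 96.6944, 38.0278, 84.0278, 4.6944, 140.0278, 17.3611
Sum = 380.8333
Variance = 380.8333/6 = 63.4722

Variance = 63.4722


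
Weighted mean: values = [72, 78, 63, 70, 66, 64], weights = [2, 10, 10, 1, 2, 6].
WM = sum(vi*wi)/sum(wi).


Numerator = 72*2 + 78*10 + 63*10 + 70*1 + 66*2 + 64*6 = 2140
Denominator = 2 + 10 + 10 + 1 + 2 + 6 = 31
WM = 2140/31 = 69.0323

WM = 69.0323


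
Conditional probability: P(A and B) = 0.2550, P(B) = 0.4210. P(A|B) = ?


P(A|B) = 0.2550/0.4210 = 0.6057

P(A|B) = 0.6057


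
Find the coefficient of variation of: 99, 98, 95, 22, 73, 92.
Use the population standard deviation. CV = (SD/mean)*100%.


Mean = 79.8333
SD = 27.2850
CV = (27.2850/79.8333)*100 = 34.1775%

CV = 34.1775%


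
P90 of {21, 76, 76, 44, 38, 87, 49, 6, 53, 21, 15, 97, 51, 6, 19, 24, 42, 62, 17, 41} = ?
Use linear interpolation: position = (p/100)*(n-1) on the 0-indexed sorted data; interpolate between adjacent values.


Sorted: 6, 6, 15, 17, 19, 21, 21, 24, 38, 41, 42, 44, 49, 51, 53, 62, 76, 76, 87, 97
n = 20
Index = 90/100 * 19 = 17.1000
Lower = data[17] = 76, Upper = data[18] = 87
P90 = 76 + 0.1000*(11) = 77.1000

P90 = 77.1000


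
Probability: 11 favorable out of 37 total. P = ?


P = 11/37 = 0.2973

P = 0.2973


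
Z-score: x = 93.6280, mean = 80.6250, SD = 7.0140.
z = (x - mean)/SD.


z = (93.6280 - 80.6250)/7.0140
= 13.0030/7.0140
= 1.8539

z = 1.8539


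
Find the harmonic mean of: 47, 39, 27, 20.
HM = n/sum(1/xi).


Sum of reciprocals = 1/47 + 1/39 + 1/27 + 1/20 = 0.133955
HM = 4/0.133955 = 29.8609

HM = 29.8609


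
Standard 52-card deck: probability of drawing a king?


4 kings in 52 cards
P = 4/52 = 0.0769

P = 0.0769


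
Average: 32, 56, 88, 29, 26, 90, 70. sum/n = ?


Sum = 32 + 56 + 88 + 29 + 26 + 90 + 70 = 391
n = 7
Mean = 391/7 = 55.8571

Mean = 55.8571


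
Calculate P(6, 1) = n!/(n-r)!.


P(6,1) = 6!/5!
= 720/120
= 6

P(6,1) = 6


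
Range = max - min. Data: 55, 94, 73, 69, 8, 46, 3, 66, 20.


Max = 94, Min = 3
Range = 94 - 3 = 91

Range = 91


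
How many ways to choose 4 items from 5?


C(5,4) = 5!/(4! × 1!)
= 120/(24 × 1)
= 5

C(5,4) = 5


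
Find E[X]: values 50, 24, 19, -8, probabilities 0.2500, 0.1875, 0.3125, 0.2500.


E[X] = 50*0.2500 + 24*0.1875 + 19*0.3125 - 8*0.2500
= 12.5000 + 4.5000 + 5.9375 - 2.0000
= 20.9375

E[X] = 20.9375


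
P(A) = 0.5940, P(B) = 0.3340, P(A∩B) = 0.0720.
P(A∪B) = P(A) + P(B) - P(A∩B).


P(A∪B) = 0.5940 + 0.3340 - 0.0720
= 0.9280 - 0.0720
= 0.8560

P(A∪B) = 0.8560


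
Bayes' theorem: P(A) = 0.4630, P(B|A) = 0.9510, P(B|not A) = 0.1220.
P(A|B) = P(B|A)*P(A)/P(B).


P(B) = P(B|A)*P(A) + P(B|A')*P(A')
= 0.9510*0.4630 + 0.1220*0.5370
= 0.440313 + 0.065514 = 0.505827
P(A|B) = 0.440313/0.505827 = 0.8705

P(A|B) = 0.8705


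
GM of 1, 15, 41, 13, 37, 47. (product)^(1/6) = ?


Product = 1 × 15 × 41 × 13 × 37 × 47 = 13903305
GM = 13903305^(1/6) = 15.5067

GM = 15.5067


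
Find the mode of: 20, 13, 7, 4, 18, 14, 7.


Frequencies: 4:1, 7:2, 13:1, 14:1, 18:1, 20:1
Max frequency = 2
Mode = 7

Mode = 7


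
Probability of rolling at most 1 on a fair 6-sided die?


Favorable outcomes (roll ≤ 1): 1
Total outcomes = 6
P = 1/6 = 0.1667

P = 0.1667


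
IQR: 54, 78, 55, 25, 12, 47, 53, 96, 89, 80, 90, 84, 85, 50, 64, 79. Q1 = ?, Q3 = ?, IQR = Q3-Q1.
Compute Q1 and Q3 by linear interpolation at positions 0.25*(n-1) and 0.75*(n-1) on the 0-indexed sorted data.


Sorted: 12, 25, 47, 50, 53, 54, 55, 64, 78, 79, 80, 84, 85, 89, 90, 96
Q1 (25th %ile) = 52.2500
Q3 (75th %ile) = 84.2500
IQR = 84.2500 - 52.2500 = 32.0000

IQR = 32.0000


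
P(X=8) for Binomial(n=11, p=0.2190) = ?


C(11,8) = 165
p^8 = 5.291185e-06
(1-p)^3 = 0.476380
P = 165 * 5.291185e-06 * 0.476380 = 0.0004

P(X=8) = 0.0004


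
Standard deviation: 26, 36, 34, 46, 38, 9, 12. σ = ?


Mean = 28.7143
Variance = 163.0612
SD = sqrt(163.0612) = 12.7695

SD = 12.7695


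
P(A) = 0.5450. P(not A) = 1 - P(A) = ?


P(not A) = 1 - 0.5450 = 0.4550

P(not A) = 0.4550


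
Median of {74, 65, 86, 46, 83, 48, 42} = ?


Sorted: 42, 46, 48, 65, 74, 83, 86
n = 7 (odd)
Middle value = 65

Median = 65


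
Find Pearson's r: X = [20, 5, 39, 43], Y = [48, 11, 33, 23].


Mean X = 26.7500, Mean Y = 28.7500
SD X = 15.270478, SD Y = 13.571570
Cov = 53.687500
r = 53.687500/(15.270478*13.571570) = 0.2591

r = 0.2591


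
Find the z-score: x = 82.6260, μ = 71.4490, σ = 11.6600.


z = (82.6260 - 71.4490)/11.6600
= 11.1770/11.6600
= 0.9586

z = 0.9586


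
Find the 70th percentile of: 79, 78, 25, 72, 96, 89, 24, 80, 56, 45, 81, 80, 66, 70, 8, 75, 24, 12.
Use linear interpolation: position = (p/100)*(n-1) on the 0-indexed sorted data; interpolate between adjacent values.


Sorted: 8, 12, 24, 24, 25, 45, 56, 66, 70, 72, 75, 78, 79, 80, 80, 81, 89, 96
n = 18
Index = 70/100 * 17 = 11.9000
Lower = data[11] = 78, Upper = data[12] = 79
P70 = 78 + 0.9000*(1) = 78.9000

P70 = 78.9000


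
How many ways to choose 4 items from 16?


C(16,4) = 16!/(4! × 12!)
= 20922789888000/(24 × 479001600)
= 1820

C(16,4) = 1820


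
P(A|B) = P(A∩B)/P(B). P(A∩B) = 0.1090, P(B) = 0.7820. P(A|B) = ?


P(A|B) = 0.1090/0.7820 = 0.1394

P(A|B) = 0.1394


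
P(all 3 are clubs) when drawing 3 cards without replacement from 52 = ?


P(all clubs) = (13/52) × (12/51) × (11/50)
= 0.0129

P = 0.0129


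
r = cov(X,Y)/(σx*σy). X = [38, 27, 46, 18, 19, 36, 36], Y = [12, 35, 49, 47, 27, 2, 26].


Mean X = 31.4286, Mean Y = 28.2857
SD X = 9.648940, SD Y = 15.979579
Cov = -28.693878
r = -28.693878/(9.648940*15.979579) = -0.1861

r = -0.1861


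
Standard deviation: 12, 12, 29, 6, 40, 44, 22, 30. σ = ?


Mean = 24.3750
Variance = 166.4844
SD = sqrt(166.4844) = 12.9029

SD = 12.9029


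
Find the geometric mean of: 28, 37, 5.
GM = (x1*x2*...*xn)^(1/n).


Product = 28 × 37 × 5 = 5180
GM = 5180^(1/3) = 17.3025

GM = 17.3025


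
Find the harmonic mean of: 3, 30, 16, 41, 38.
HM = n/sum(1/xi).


Sum of reciprocals = 1/3 + 1/30 + 1/16 + 1/41 + 1/38 = 0.479873
HM = 5/0.479873 = 10.4194

HM = 10.4194


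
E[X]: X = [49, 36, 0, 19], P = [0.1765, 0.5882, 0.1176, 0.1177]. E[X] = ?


E[X] = 49*0.1765 + 36*0.5882 + 0*0.1176 + 19*0.1177
= 8.6485 + 21.1752 + 0 + 2.2363
= 32.0600

E[X] = 32.0600


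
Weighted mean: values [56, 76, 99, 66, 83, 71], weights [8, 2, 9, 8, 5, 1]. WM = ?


Numerator = 56*8 + 76*2 + 99*9 + 66*8 + 83*5 + 71*1 = 2505
Denominator = 8 + 2 + 9 + 8 + 5 + 1 = 33
WM = 2505/33 = 75.9091

WM = 75.9091


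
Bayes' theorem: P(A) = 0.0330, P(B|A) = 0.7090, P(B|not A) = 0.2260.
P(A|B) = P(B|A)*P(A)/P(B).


P(B) = P(B|A)*P(A) + P(B|A')*P(A')
= 0.7090*0.0330 + 0.2260*0.9670
= 0.023397 + 0.218542 = 0.241939
P(A|B) = 0.023397/0.241939 = 0.0967

P(A|B) = 0.0967


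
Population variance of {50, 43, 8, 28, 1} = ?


Mean = 26.0000
Squared deviations: 576.0000, 289.0000, 324.0000, 4.0000, 625.0000
Sum = 1818.0000
Variance = 1818.0000/5 = 363.6000

Variance = 363.6000


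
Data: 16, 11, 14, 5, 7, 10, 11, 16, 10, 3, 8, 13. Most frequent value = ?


Frequencies: 3:1, 5:1, 7:1, 8:1, 10:2, 11:2, 13:1, 14:1, 16:2
Max frequency = 2
Mode = 10, 11, 16

Mode = 10, 11, 16


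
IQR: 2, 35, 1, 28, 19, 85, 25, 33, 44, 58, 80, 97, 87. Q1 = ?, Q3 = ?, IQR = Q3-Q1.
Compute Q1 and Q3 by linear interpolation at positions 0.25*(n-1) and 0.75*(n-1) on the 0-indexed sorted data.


Sorted: 1, 2, 19, 25, 28, 33, 35, 44, 58, 80, 85, 87, 97
Q1 (25th %ile) = 25.0000
Q3 (75th %ile) = 80.0000
IQR = 80.0000 - 25.0000 = 55.0000

IQR = 55.0000


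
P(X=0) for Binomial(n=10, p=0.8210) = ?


C(10,0) = 1
p^0 = 1.000000
(1-p)^10 = 3.376994e-08
P = 1 * 1.000000 * 3.376994e-08 = 3.3770e-08

P(X=0) = 3.3770e-08


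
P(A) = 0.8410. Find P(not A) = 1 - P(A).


P(not A) = 1 - 0.8410 = 0.1590

P(not A) = 0.1590


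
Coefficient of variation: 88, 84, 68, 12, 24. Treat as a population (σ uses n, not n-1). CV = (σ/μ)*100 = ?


Mean = 55.2000
SD = 31.3330
CV = (31.3330/55.2000)*100 = 56.7628%

CV = 56.7628%


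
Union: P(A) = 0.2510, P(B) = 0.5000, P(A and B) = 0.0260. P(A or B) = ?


P(A∪B) = 0.2510 + 0.5000 - 0.0260
= 0.7510 - 0.0260
= 0.7250

P(A∪B) = 0.7250


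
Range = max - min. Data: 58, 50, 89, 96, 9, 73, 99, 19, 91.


Max = 99, Min = 9
Range = 99 - 9 = 90

Range = 90


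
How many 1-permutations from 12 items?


P(12,1) = 12!/11!
= 479001600/39916800
= 12

P(12,1) = 12


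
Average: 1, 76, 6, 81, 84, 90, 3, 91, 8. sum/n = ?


Sum = 1 + 76 + 6 + 81 + 84 + 90 + 3 + 91 + 8 = 440
n = 9
Mean = 440/9 = 48.8889

Mean = 48.8889


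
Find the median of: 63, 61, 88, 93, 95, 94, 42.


Sorted: 42, 61, 63, 88, 93, 94, 95
n = 7 (odd)
Middle value = 88

Median = 88


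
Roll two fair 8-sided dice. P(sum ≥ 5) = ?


Total outcomes = 8×8 = 64
Favorable (sum ≥ 5): 58
P = 58/64 = 0.9062

P = 0.9062


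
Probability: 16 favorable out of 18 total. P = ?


P = 16/18 = 0.8889

P = 0.8889


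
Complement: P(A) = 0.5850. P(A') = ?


P(not A) = 1 - 0.5850 = 0.4150

P(not A) = 0.4150


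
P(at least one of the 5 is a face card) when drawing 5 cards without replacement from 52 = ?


P(at least one) = 1 - P(none)
P(none) = (40/52) × (39/51) × (38/50) × (37/49) × (36/48) = 0.253181
P(at least one) = 1 - 0.253181 = 0.7468

P = 0.7468


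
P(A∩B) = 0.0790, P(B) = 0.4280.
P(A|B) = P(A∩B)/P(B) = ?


P(A|B) = 0.0790/0.4280 = 0.1846

P(A|B) = 0.1846


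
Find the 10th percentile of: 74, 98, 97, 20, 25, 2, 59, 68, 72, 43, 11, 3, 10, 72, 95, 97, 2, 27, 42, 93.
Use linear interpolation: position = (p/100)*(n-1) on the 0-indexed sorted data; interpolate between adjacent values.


Sorted: 2, 2, 3, 10, 11, 20, 25, 27, 42, 43, 59, 68, 72, 72, 74, 93, 95, 97, 97, 98
n = 20
Index = 10/100 * 19 = 1.9000
Lower = data[1] = 2, Upper = data[2] = 3
P10 = 2 + 0.9000*(1) = 2.9000

P10 = 2.9000


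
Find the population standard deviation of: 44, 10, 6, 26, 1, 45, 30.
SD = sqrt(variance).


Mean = 23.1429
Variance = 274.9796
SD = sqrt(274.9796) = 16.5825

SD = 16.5825


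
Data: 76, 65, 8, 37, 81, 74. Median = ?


Sorted: 8, 37, 65, 74, 76, 81
n = 6 (even)
Middle values: 65 and 74
Median = (65+74)/2 = 69.5000

Median = 69.5000


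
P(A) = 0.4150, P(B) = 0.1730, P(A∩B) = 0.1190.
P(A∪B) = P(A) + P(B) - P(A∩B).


P(A∪B) = 0.4150 + 0.1730 - 0.1190
= 0.5880 - 0.1190
= 0.4690

P(A∪B) = 0.4690


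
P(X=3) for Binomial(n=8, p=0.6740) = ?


C(8,3) = 56
p^3 = 0.306182
(1-p)^5 = 0.003682
P = 56 * 0.306182 * 0.003682 = 0.0631

P(X=3) = 0.0631


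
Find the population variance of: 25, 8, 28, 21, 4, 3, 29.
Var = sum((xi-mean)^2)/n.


Mean = 16.8571
Squared deviations: 66.3061, 78.4490, 124.1633, 17.1633, 165.3061, 192.0204, 147.4490
Sum = 790.8571
Variance = 790.8571/7 = 112.9796

Variance = 112.9796


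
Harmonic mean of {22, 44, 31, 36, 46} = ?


Sum of reciprocals = 1/22 + 1/44 + 1/31 + 1/36 + 1/46 = 0.149957
HM = 5/0.149957 = 33.3429

HM = 33.3429


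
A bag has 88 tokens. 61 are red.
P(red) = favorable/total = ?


P = 61/88 = 0.6932

P = 0.6932


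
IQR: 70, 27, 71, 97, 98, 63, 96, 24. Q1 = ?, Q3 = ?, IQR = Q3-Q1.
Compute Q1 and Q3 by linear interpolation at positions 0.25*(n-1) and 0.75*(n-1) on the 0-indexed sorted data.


Sorted: 24, 27, 63, 70, 71, 96, 97, 98
Q1 (25th %ile) = 54.0000
Q3 (75th %ile) = 96.2500
IQR = 96.2500 - 54.0000 = 42.2500

IQR = 42.2500


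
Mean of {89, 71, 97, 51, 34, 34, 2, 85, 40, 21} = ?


Sum = 89 + 71 + 97 + 51 + 34 + 34 + 2 + 85 + 40 + 21 = 524
n = 10
Mean = 524/10 = 52.4000

Mean = 52.4000


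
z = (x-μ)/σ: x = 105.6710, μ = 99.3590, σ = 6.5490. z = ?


z = (105.6710 - 99.3590)/6.5490
= 6.3120/6.5490
= 0.9638

z = 0.9638


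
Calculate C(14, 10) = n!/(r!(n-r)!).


C(14,10) = 14!/(10! × 4!)
= 87178291200/(3628800 × 24)
= 1001

C(14,10) = 1001


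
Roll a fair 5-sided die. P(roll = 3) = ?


Favorable outcomes (roll = 3): 1
Total outcomes = 5
P = 1/5 = 0.2000

P = 0.2000


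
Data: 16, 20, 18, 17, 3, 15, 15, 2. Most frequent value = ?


Frequencies: 2:1, 3:1, 15:2, 16:1, 17:1, 18:1, 20:1
Max frequency = 2
Mode = 15

Mode = 15


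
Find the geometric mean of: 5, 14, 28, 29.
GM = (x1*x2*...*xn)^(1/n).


Product = 5 × 14 × 28 × 29 = 56840
GM = 56840^(1/4) = 15.4406

GM = 15.4406


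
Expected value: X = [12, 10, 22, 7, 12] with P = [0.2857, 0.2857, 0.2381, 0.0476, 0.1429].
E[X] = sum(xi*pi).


E[X] = 12*0.2857 + 10*0.2857 + 22*0.2381 + 7*0.0476 + 12*0.1429
= 3.4284 + 2.8570 + 5.2382 + 0.3332 + 1.7148
= 13.5716

E[X] = 13.5716


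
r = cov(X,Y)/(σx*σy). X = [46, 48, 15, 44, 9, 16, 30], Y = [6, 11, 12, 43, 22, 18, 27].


Mean X = 29.7143, Mean Y = 19.8571
SD X = 15.294390, SD Y = 11.506875
Cov = 5.959184
r = 5.959184/(15.294390*11.506875) = 0.0339

r = 0.0339


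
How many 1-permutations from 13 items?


P(13,1) = 13!/12!
= 6227020800/479001600
= 13

P(13,1) = 13


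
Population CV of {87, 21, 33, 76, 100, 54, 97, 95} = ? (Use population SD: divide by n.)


Mean = 70.3750
SD = 28.7312
CV = (28.7312/70.3750)*100 = 40.8259%

CV = 40.8259%


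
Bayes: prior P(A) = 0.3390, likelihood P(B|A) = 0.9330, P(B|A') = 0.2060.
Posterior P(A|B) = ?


P(B) = P(B|A)*P(A) + P(B|A')*P(A')
= 0.9330*0.3390 + 0.2060*0.6610
= 0.316287 + 0.136166 = 0.452453
P(A|B) = 0.316287/0.452453 = 0.6990

P(A|B) = 0.6990


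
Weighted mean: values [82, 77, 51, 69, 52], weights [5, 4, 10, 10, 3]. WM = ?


Numerator = 82*5 + 77*4 + 51*10 + 69*10 + 52*3 = 2074
Denominator = 5 + 4 + 10 + 10 + 3 = 32
WM = 2074/32 = 64.8125

WM = 64.8125
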